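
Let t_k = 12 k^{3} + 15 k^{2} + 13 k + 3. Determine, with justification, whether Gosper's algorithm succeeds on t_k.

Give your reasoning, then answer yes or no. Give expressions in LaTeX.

Step 1: r(k) = (12*k**3 + 51*k**2 + 79*k + 43)/(12*k**3 + 15*k**2 + 13*k + 3).
So A=1 and B=1, with C=k**3 + 5*k**2/4 + 13*k/12 + 1/4.
Set up (1)·f(k+1) − (1)·f(k) − (k**3 + 5*k**2/4 + 13*k/12 + 1/4) = 0.
Bound: deg f ≤ 4.
Solve for f: f(k) = k*(3*k**3 - k**2 + 2*k - 1)/12 (degree 4 ≤ 4).
Then R = B(k−1)f/C = k*(3*k**3 - k**2 + 2*k - 1)/(12*k**3 + 15*k**2 + 13*k + 3), so s_k = R(k)·t_k = k*(3*k**3 - k**2 + 2*k - 1).
s_(k+1) − s_k = 12*k**3 + 15*k**2 + 13*k + 3 = t_k.

Yes. s_k = k \left(3 k^{3} - k^{2} + 2 k - 1\right).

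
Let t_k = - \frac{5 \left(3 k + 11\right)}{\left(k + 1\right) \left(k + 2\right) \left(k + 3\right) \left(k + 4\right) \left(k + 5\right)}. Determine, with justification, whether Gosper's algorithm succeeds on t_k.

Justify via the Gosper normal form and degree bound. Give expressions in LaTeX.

Yes. s_k = \frac{5 k \left(- k^{2} - 7 k - 14\right)}{8 \left(k^{3} + 7 k^{2} + 14 k + 8\right)}.

Step 1: r(k) = (k + 1)*(3*k + 14)/((k + 6)*(3*k + 11)).
Take A(k)=k + 1, B(k)=k + 6, C(k)=k + 11/3.
f must satisfy (k + 1)·f(k+1) − (k + 5)·f(k) = k + 11/3.
deg f ≤ 4 (via 1,1,1).
Solving with deg f ≤ 4: f(k) = k*(k + 3)*(k**2 + 7*k + 14)/24.
R(k) = B(k−1)·f(k)/C(k) = k*(k + 3)*(k + 5)*(k**2 + 7*k + 14)/(8*(3*k + 11)); s_k = R·t_k = 5*k*(-k**2 - 7*k - 14)/(8*(k**3 + 7*k**2 + 14*k + 8)).
Δs = 5*(-3*k - 11)/(k**5 + 15*k**4 + 85*k**3 + 225*k**2 + 274*k + 120), as required.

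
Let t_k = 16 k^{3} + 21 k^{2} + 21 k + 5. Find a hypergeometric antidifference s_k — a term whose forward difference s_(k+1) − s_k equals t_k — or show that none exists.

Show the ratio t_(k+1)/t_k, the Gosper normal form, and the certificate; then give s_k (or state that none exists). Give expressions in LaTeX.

s_k = k \left(4 k^{3} - k^{2} + 4 k - 2\right)

t_(k+1)/t_k = (16*k**3 + 69*k**2 + 111*k + 63)/(16*k**3 + 21*k**2 + 21*k + 5).
Normal form (A,B,C) = (1, 1, k**3 + 21*k**2/16 + 21*k/16 + 5/16).
f must satisfy (1)·f(k+1) − (1)·f(k) = k**3 + 21*k**2/16 + 21*k/16 + 5/16.
d = 4 from the (0,0,3) case.
Solve for f: f(k) = k*(4*k**3 - k**2 + 4*k - 2)/16 (degree 4 ≤ 4).
R(k) = B(k−1)·f(k)/C(k) = k*(4*k**3 - k**2 + 4*k - 2)/((16*k + 5)*(k**2 + k + 1)); s_k = R·t_k = k*(4*k**3 - k**2 + 4*k - 2).
Check: Δs_k = 16*k**3 + 21*k**2 + 21*k + 5. ✓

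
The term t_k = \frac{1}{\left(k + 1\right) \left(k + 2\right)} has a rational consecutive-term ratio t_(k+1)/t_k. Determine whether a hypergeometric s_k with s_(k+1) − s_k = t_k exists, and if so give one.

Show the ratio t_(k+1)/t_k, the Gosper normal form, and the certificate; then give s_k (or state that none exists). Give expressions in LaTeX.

s_k = \frac{k}{k + 1}

Ratio r(k) = (k + 1)/(k + 3).
Gosper form: A/B · C(k+1)/C(k) with A=k + 1, B=k + 3, C=1.
f must satisfy (k + 1)·f(k+1) − (k + 2)·f(k) = 1.
Bound: deg f ≤ 1.
Solve for f: f(k) = k (degree 1 ≤ 1).
Then R = B(k−1)f/C = k*(k + 2), so s_k = R(k)·t_k = k/(k + 1).
Verify: 1/(k**2 + 3*k + 2) matches t_k.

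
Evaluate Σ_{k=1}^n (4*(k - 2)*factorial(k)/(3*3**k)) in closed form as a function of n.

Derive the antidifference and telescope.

S(n) = 4*3**(-n - 1)*(-3**n + n*factorial(n) + factorial(n))

The ratio is (k**2 - 1)/(3*(k - 2)).
So A=k/3 + 1/3 and B=1, with C=k - 2.
Key eq: (k/3 + 1/3)·f(k+1) = (1)·f(k) + (k - 2).
d = 0 from the (1,0,1) case.
Solve for f: f(k) = 3 (degree 0 ≤ 0).
Certificate R = B(k−1)f/C = 3/(k - 2) gives s_k = 4*factorial(k)/3**k.
Verify: 4*(k - 2)*factorial(k)/(3*3**k) matches t_k.
s_(n+1) = 4*3**(-n - 1)*factorial(n + 1) and s_(1) = 4/3, so S(n) = 4*3**(-n - 1)*(-3**n + n*factorial(n) + factorial(n)).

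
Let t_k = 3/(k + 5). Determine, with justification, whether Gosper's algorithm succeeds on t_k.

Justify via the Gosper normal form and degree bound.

Step 1: r(k) = (k + 5)/(k + 6).
A = k + 5, B = k + 6, C = 1.
Solve (k + 5)·f(k+1) − (k + 5)·f(k) = 1.
d = 0 from the (1,1,0) case.
Put f(k) = c0: A·f(k+1) − B(k−1)·f(k) − C = -1; need -1 = 0 — inconsistent ⇒ no f, not summable.

No; the coefficient equations for f are inconsistent.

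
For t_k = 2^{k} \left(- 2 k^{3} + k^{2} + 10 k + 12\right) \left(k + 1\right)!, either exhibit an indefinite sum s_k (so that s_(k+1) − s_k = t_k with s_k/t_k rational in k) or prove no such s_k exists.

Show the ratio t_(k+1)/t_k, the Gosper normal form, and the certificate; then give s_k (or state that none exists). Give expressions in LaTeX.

s_k = - 2^{k} k \left(k - 4\right) \left(k + 1\right)!

Compute t_(k+1)/t_k: get 2*(2*k**4 + 9*k**3 + 4*k**2 - 33*k - 42)/(2*k**3 - k**2 - 10*k - 12).
So A=2*k + 4 and B=1, with C=k**3 - k**2/2 - 5*k - 6.
Set up (2*k + 4)·f(k+1) − (1)·f(k) − (k**3 - k**2/2 - 5*k - 6) = 0.
Degrees (1,0,3) ⇒ d ≤ 2.
Solving with deg f ≤ 2: f(k) = k*(k - 4)/2.
Then R = B(k−1)f/C = k*(k - 4)/(2*k**3 - k**2 - 10*k - 12), so s_k = R(k)·t_k = -2**k*k*(k - 4)*factorial(k + 1).
Verify: 2**k*(-2*k**3 + k**2 + 10*k + 12)*factorial(k + 1) matches t_k.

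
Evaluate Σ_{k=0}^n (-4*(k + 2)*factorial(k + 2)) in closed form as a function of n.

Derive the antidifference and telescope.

S(n) = 8 - 4*factorial(n + 3)

The ratio is (k + 3)**2/(k + 2).
Factor: A=k + 3; B=1; C=k + 2.
Key eq: (k + 3)·f(k+1) = (1)·f(k) + (k + 2).
d = 0 from the (1,0,1) case.
A polynomial solution: f(k) = 1.
Get s_k = R·t_k = -4*factorial(k + 2) with R(k) = B(k−1)f(k)/C(k) = 1/(k + 2).
Check: Δs_k = -4*(k + 2)*factorial(k + 2). ✓
s_(n+1) = -4*factorial(n + 3) and s_(0) = -8, so S(n) = 8 - 4*factorial(n + 3).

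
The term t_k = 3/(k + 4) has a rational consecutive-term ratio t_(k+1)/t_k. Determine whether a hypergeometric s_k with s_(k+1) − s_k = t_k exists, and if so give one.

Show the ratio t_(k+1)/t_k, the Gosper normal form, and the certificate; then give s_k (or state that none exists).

t_(k+1)/t_k = (k + 4)/(k + 5).
So A=k + 4 and B=k + 5, with C=1.
Need (k + 4)·f(k+1) − (k + 4)·f(k) = 1.
d = 0 from the (1,1,0) case.
Put f(k) = c0: A·f(k+1) − B(k−1)·f(k) − C = -1; need -1 = 0 — inconsistent ⇒ no f, not summable.

none (Gosper's algorithm certifies no s_k)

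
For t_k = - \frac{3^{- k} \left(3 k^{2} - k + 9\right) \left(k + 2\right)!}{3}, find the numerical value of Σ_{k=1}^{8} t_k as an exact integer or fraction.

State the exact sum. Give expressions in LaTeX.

Σ = -11334886/243

Ratio r(k) = (k + 3)*(-k + 3*(k + 1)**2 + 8)/(3*(3*k**2 - k + 9)).
A = k/3 + 1, B = 1, C = k**2 - k/3 + 3.
Key eq: (k/3 + 1)·f(k+1) = (1)·f(k) + (k**2 - k/3 + 3).
Bound: deg f ≤ 1.
Match coefficients ⇒ f(k) = 3*k - 4.
Get s_k = R·t_k = -(3*k - 4)*factorial(k + 2)/3**k with R(k) = B(k−1)f(k)/C(k) = 3*(3*k - 4)/(3*k**2 - k + 9).
Check: Δs_k = -(3*k**2 - k + 9)*factorial(k + 2)/(3*3**k). ✓
Telescoping: Σ = s_(9) − s_(1) = -11334400/243 − (2) = -11334886/243.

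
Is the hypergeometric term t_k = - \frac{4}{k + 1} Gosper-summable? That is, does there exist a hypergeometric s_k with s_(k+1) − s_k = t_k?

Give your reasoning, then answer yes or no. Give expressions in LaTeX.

t_(k+1)/t_k = (k + 1)/(k + 2).
Take A(k)=k + 1, B(k)=k + 2, C(k)=1.
Set up (k + 1)·f(k+1) − (k + 1)·f(k) − (1) = 0.
Bound: deg f ≤ 0.
f = c0 ⇒ A·f(k+1) − B(k−1)·f(k) − C = -1. The system {-1 = 0} is inconsistent; no antidifference.

No — key equation has no polynomial f.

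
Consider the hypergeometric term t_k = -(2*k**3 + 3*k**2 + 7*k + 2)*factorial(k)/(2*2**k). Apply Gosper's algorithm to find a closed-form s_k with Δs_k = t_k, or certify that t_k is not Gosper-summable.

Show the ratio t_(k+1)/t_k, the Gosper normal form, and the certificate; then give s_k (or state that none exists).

s_k = -(2*k**2 + k + 1)*factorial(k)/2**k

Ratio r(k) = (2*k**4 + 11*k**3 + 28*k**2 + 33*k + 14)/(2*(2*k**3 + 3*k**2 + 7*k + 2)).
Gosper form: A/B · C(k+1)/C(k) with A=k/2 + 1/2, B=1, C=k**3 + 3*k**2/2 + 7*k/2 + 1.
f must satisfy (k/2 + 1/2)·f(k+1) − (1)·f(k) = k**3 + 3*k**2/2 + 7*k/2 + 1.
d = 2 from the (1,0,3) case.
A polynomial solution: f(k) = 2*k**2 + k + 1.
R(k) = B(k−1)·f(k)/C(k) = 2*(2*k**2 + k + 1)/(2*k**3 + 3*k**2 + 7*k + 2); s_k = R·t_k = -(2*k**2 + k + 1)*factorial(k)/2**k.
Δs = -(2*k**3 + 3*k**2 + 7*k + 2)*factorial(k)/(2*2**k), as required.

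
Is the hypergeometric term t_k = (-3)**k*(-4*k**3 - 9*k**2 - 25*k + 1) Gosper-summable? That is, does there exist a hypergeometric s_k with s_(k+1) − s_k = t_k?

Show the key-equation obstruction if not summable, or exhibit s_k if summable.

The ratio is 3*(-4*k**3 - 21*k**2 - 55*k - 37)/(4*k**3 + 9*k**2 + 25*k - 1).
Take A(k)=-3, B(k)=1, C(k)=k**3 + 9*k**2/4 + 25*k/4 - 1/4.
Key eq: (-3)·f(k+1) = (1)·f(k) + (k**3 + 9*k**2/4 + 25*k/4 - 1/4).
d = 3 from the (0,0,3) case.
Coefficient equations give f(k) = -(k**3 + 4*k - 4)/4.
Certificate R = B(k−1)f/C = -(k**3 + 4*k - 4)/(4*k**3 + 9*k**2 + 25*k - 1) gives s_k = (-3)**k*(k**3 + 4*k - 4).
s_(k+1) − s_k = (-3)**k*(-k**3 - 16*k - 3*(k + 1)**3 + 4) = t_k.

Yes. s_k = (-3)**k*(k**3 + 4*k - 4).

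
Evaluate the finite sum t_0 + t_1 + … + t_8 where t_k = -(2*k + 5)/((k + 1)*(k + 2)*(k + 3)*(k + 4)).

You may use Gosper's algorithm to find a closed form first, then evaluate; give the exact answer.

t_(k+1)/t_k = (k + 1)*(2*k + 7)/((k + 5)*(2*k + 5)).
Normal form (A,B,C) = (k + 1, k + 5, k + 5/2).
f must satisfy (k + 1)·f(k+1) − (k + 4)·f(k) = k + 5/2.
From deg A=1, deg B=1, deg C=1: d=3.
Coefficient equations give f(k) = k*(k + 2)*(k + 4)/6.
Then R = B(k−1)f/C = k*(k + 2)*(k + 4)**2/(3*(2*k + 5)), so s_k = R(k)·t_k = k*(-k - 4)/(3*(k**2 + 4*k + 3)).
Verify: (-2*k - 5)/(k**4 + 10*k**3 + 35*k**2 + 50*k + 24) matches t_k.
Evaluate s at k=9 and k=0: -13/40 and 0; difference -13/40.

Σ = -13/40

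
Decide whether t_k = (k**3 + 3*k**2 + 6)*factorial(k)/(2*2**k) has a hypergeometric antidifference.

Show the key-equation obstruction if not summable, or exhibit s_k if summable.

Step 1: r(k) = (k + 1)*((k + 1)**3 + 3*(k + 1)**2 + 6)/(2*(k**3 + 3*k**2 + 6)).
Factor: A=k/2 + 1/2; B=1; C=k**3 + 3*k**2 + 6.
Set up (k/2 + 1/2)·f(k+1) − (1)·f(k) − (k**3 + 3*k**2 + 6) = 0.
Degrees (1,0,3) ⇒ d ≤ 2.
Coefficient equations give f(k) = 2*(k - 1)*(k + 3).
Certificate R = B(k−1)f/C = 2*(k - 1)*(k + 3)/(k**3 + 3*k**2 + 6) gives s_k = (k - 1)*(k + 3)*factorial(k)/2**k.
s_(k+1) − s_k = (k**3 + 3*k**2 + 6)*factorial(k)/(2*2**k) = t_k.

Yes. s_k = (k - 1)*(k + 3)*factorial(k)/2**k.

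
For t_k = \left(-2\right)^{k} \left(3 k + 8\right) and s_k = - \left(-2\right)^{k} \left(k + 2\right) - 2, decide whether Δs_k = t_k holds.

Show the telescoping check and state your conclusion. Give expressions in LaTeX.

valid (s_(k+1) − s_k reduces to t_k)

s_(k+1) = 2*(-2)**k*(k + 3) - 2
s_(k+1) − s_k = (-2)**k*(3*k + 8)
(s_(k+1) − s_k) − t_k = 0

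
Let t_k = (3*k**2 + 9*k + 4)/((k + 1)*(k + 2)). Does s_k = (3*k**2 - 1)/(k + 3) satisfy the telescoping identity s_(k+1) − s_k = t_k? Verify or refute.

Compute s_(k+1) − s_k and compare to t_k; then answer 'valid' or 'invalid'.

Invalid: residual 4*(-6*k**2 - 16*k - 7)/(k**4 + 10*k**3 + 35*k**2 + 50*k + 24) ≠ 0.

s_(k+1) = (3*(k + 1)**2 - 1)/(k + 4)
s_(k+1) − s_k = (3*k**2 + 21*k + 10)/(k**2 + 7*k + 12)
(s_(k+1) − s_k) − t_k = 4*(-6*k**2 - 16*k - 7)/(k**4 + 10*k**3 + 35*k**2 + 50*k + 24)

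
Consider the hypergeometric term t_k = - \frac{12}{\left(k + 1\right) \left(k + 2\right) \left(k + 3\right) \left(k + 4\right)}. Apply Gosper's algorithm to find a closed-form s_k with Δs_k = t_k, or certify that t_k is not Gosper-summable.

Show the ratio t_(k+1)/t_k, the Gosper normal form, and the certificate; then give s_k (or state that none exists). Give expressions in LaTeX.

s_k = \frac{2 k \left(- k^{2} - 6 k - 11\right)}{3 \left(k + 1\right) \left(k + 2\right) \left(k + 3\right)}

t_(k+1)/t_k = (k + 1)/(k + 5).
A = k + 1, B = k + 5, C = 1.
Solve (k + 1)·f(k+1) − (k + 4)·f(k) = 1.
Bound: deg f ≤ 3.
Solving with deg f ≤ 3: f(k) = k*(k**2 + 6*k + 11)/18.
Then R = B(k−1)f/C = k*(k + 4)*(k**2 + 6*k + 11)/18, so s_k = R(k)·t_k = 2*k*(-k**2 - 6*k - 11)/(3*(k + 1)*(k + 2)*(k + 3)).
s_(k+1) − s_k = -12/(k**4 + 10*k**3 + 35*k**2 + 50*k + 24) = t_k.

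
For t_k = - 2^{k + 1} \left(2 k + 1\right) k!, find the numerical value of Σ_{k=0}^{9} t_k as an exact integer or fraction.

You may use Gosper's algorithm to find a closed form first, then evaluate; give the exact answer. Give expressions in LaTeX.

Σ = -7431782398

Ratio r(k) = 2*(k + 1)*(2*k + 3)/(2*k + 1).
Factor: A=2*k + 2; B=1; C=k + 1/2.
Solve (2*k + 2)·f(k+1) − (1)·f(k) = k + 1/2.
d = 0 from the (1,0,1) case.
A polynomial solution: f(k) = 1/2.
Then R = B(k−1)f/C = 1/(2*k + 1), so s_k = R(k)·t_k = -2**(k + 1)*factorial(k).
Verify: -2**(k + 1)*(2*k + 1)*factorial(k) matches t_k.
Σ_(k=0)^(9) t_k = s_(10) − s_(0) = -7431782400 − (-2) = -7431782398.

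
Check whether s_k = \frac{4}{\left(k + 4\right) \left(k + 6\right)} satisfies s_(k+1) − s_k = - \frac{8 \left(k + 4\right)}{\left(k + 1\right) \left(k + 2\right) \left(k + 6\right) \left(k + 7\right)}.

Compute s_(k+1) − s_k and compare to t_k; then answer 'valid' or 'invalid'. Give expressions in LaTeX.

Invalid: residual \frac{12 \left(3 k^{2} + 25 k + 46\right)}{k^{6} + 25 k^{5} + 247 k^{4} + 1219 k^{3} + 3112 k^{2} + 3796 k + 1680} ≠ 0.

s_(k+1) = 4/((k + 5)*(k + 7))
s_(k+1) − s_k = 4*(-2*k - 11)/(k**4 + 22*k**3 + 179*k**2 + 638*k + 840)
(s_(k+1) − s_k) − t_k = 12*(3*k**2 + 25*k + 46)/(k**6 + 25*k**5 + 247*k**4 + 1219*k**3 + 3112*k**2 + 3796*k + 1680)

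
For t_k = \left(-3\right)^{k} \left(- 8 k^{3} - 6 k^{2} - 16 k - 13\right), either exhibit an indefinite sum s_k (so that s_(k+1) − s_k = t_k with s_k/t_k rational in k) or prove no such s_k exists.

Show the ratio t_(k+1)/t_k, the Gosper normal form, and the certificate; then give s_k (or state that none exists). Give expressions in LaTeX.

s_k = \left(-3\right)^{k} \left(2 k^{3} - 3 k^{2} + 4 k + 1\right)

r(k) = 3*(-8*k**3 - 30*k**2 - 52*k - 43)/(8*k**3 + 6*k**2 + 16*k + 13) after simplifying.
Normal form (A,B,C) = (-3, 1, k**3 + 3*k**2/4 + 2*k + 13/8).
Set up (-3)·f(k+1) − (1)·f(k) − (k**3 + 3*k**2/4 + 2*k + 13/8) = 0.
Bound: deg f ≤ 3.
Match coefficients ⇒ f(k) = -(2*k**3 - 3*k**2 + 4*k + 1)/8.
So s_k = (B(k−1)f/C)·t_k = (-(2*k**3 - 3*k**2 + 4*k + 1)/(8*k**3 + 6*k**2 + 16*k + 13))·t_k = (-3)**k*(2*k**3 - 3*k**2 + 4*k + 1).
Check: Δs_k = (-3)**k*(-8*k**3 - 6*k**2 - 16*k - 13). ✓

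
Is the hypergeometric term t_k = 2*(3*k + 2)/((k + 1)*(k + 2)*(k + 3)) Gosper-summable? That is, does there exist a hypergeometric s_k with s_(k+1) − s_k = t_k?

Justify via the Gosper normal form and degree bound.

Yes. s_k = k*(5*k + 3)/(2*(k + 1)*(k + 2)).

The ratio is (k + 1)*(3*k + 5)/((k + 4)*(3*k + 2)).
Normal form (A,B,C) = (k + 1, k + 4, k + 2/3).
Set up (k + 1)·f(k+1) − (k + 3)·f(k) − (k + 2/3) = 0.
deg f ≤ 2 (via 1,1,1).
Coefficient equations give f(k) = k*(5*k + 3)/12.
Get s_k = R·t_k = k*(5*k + 3)/(2*(k + 1)*(k + 2)) with R(k) = B(k−1)f(k)/C(k) = k*(k + 3)*(5*k + 3)/(4*(3*k + 2)).
Check: Δs_k = 2*(3*k + 2)/(k**3 + 6*k**2 + 11*k + 6). ✓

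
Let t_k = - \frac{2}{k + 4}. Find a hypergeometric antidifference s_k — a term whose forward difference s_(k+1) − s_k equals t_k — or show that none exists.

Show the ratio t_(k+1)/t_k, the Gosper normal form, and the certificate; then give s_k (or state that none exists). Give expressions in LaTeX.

Ratio r(k) = (k + 4)/(k + 5).
Gosper form: A/B · C(k+1)/C(k) with A=k + 4, B=k + 5, C=1.
Solve (k + 4)·f(k+1) − (k + 4)·f(k) = 1.
deg f ≤ 0 (via 1,1,0).
Write f(k) = c0. Then LHS − RHS = -1, requiring -1 = 0: contradictory. No certificate.

none (Gosper's algorithm certifies no s_k)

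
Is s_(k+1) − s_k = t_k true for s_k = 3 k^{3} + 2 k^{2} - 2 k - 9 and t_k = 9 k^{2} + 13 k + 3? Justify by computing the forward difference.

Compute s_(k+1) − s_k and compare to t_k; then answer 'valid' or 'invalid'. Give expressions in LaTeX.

valid; difference matches t_k

s_(k+1) = 3*k**3 + 11*k**2 + 11*k - 6
s_(k+1) − s_k = 9*k**2 + 13*k + 3
(s_(k+1) − s_k) − t_k = 0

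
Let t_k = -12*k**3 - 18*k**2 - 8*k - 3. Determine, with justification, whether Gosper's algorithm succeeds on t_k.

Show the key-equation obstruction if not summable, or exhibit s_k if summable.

Compute t_(k+1)/t_k: get (12*k**3 + 54*k**2 + 80*k + 41)/(12*k**3 + 18*k**2 + 8*k + 3).
Take A(k)=1, B(k)=1, C(k)=k**3 + 3*k**2/2 + 2*k/3 + 1/4.
f must satisfy (1)·f(k+1) − (1)·f(k) = k**3 + 3*k**2/2 + 2*k/3 + 1/4.
From deg A=0, deg B=0, deg C=3: d=4.
A polynomial solution: f(k) = k*(3*k**3 - 2*k + 2)/12.
R(k) = B(k−1)·f(k)/C(k) = k*(3*k**3 - 2*k + 2)/(12*k**3 + 18*k**2 + 8*k + 3); s_k = R·t_k = k*(-3*k**3 + 2*k - 2).
s_(k+1) − s_k = -12*k**3 - 18*k**2 - 8*k - 3 = t_k.

Yes. s_k = k*(-3*k**3 + 2*k - 2).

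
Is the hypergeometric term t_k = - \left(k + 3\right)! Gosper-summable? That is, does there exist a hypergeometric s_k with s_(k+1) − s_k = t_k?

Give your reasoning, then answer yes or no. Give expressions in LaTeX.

No — negative degree bound, so no certificate f.

Ratio r(k) = k + 4.
So A=k + 4 and B=1, with C=1.
Key eq: (k + 4)·f(k+1) = (1)·f(k) + (1).
deg f ≤ -1 (via 1,0,0).
Bound -1 < 0, so the key equation has no polynomial solution.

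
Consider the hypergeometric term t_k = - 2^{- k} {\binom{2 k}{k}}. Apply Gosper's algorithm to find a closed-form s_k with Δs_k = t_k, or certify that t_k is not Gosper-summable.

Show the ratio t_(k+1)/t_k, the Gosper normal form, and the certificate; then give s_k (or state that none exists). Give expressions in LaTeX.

r(k) = (2*k + 1)/(k + 1) after simplifying.
Normal form (A,B,C) = (2*k + 1, k + 1, 1).
Need (2*k + 1)·f(k+1) − (k)·f(k) = 1.
Bound: deg f ≤ -1.
Negative degree bound (-1): no f exists, t_k not Gosper-summable.

none (Gosper's algorithm certifies no s_k)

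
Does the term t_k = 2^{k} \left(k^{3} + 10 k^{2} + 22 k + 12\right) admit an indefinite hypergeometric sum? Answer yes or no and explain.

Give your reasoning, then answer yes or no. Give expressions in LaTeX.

Yes. s_k = 2^{k} \left(k^{3} + 4 k^{2} + 2\right).

t_(k+1)/t_k = 2*(k**3 + 13*k**2 + 45*k + 45)/(k**3 + 10*k**2 + 22*k + 12).
Factor: A=2; B=1; C=k**3 + 10*k**2 + 22*k + 12.
Need (2)·f(k+1) − (1)·f(k) = k**3 + 10*k**2 + 22*k + 12.
Degrees (0,0,3) ⇒ d ≤ 3.
Solving with deg f ≤ 3: f(k) = k**3 + 4*k**2 + 2.
R(k) = B(k−1)·f(k)/C(k) = (k**3 + 4*k**2 + 2)/((k + 2)*(k**2 + 8*k + 6)); s_k = R·t_k = 2**k*(k**3 + 4*k**2 + 2).
Verify: 2**k*(k**3 + 10*k**2 + 22*k + 12) matches t_k.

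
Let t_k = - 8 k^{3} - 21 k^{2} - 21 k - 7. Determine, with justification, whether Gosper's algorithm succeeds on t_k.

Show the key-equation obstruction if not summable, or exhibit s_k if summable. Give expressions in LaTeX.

The ratio is (8*k**3 + 45*k**2 + 87*k + 57)/(8*k**3 + 21*k**2 + 21*k + 7).
Take A(k)=1, B(k)=1, C(k)=k**3 + 21*k**2/8 + 21*k/8 + 7/8.
Need (1)·f(k+1) − (1)·f(k) = k**3 + 21*k**2/8 + 21*k/8 + 7/8.
d = 4 from the (0,0,3) case.
Coefficient equations give f(k) = k**2*(2*k**2 + 3*k + 2)/8.
Get s_k = R·t_k = k**2*(-2*k**2 - 3*k - 2) with R(k) = B(k−1)f(k)/C(k) = k**2*(2*k**2 + 3*k + 2)/(8*k**3 + 21*k**2 + 21*k + 7).
Verify: -8*k**3 - 21*k**2 - 21*k - 7 matches t_k.

Yes. s_k = k^{2} \left(- 2 k^{2} - 3 k - 2\right).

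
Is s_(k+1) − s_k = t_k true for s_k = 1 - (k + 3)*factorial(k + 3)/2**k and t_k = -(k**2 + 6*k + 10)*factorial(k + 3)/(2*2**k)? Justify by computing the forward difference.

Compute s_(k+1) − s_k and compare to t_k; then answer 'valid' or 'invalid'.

Valid: the claim telescopes to t_k.

s_(k+1) = -2**(-k - 1)*(k + 4)*factorial(k + 4) + 1
s_(k+1) − s_k = -(k**2 + 6*k + 10)*factorial(k + 3)/(2*2**k)
(s_(k+1) − s_k) − t_k = 0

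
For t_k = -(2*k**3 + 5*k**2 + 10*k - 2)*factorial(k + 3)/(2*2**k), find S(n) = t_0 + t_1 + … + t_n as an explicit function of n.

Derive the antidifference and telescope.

S(n) = 6 - n**2*factorial(n + 4)/2**n - n*factorial(n + 4)/(2*2**n)

r(k) = (2*k**4 + 19*k**3 + 70*k**2 + 119*k + 60)/(2*(2*k**3 + 5*k**2 + 10*k - 2)) after simplifying.
Gosper form: A/B · C(k+1)/C(k) with A=k/2 + 2, B=1, C=k**3 + 5*k**2/2 + 5*k - 1.
Key eq: (k/2 + 2)·f(k+1) = (1)·f(k) + (k**3 + 5*k**2/2 + 5*k - 1).
deg f ≤ 2 (via 1,0,3).
A polynomial solution: f(k) = (k - 1)*(2*k - 1).
Then R = B(k−1)f/C = 2*(k - 1)*(2*k - 1)/(2*k**3 + 5*k**2 + 10*k - 2), so s_k = R(k)·t_k = -(k - 1)*(2*k - 1)*factorial(k + 3)/2**k.
Verify: -(2*k**3 + 5*k**2 + 10*k - 2)*factorial(k + 3)/(2*2**k) matches t_k.
Evaluate: s_(n+1) = -2**(-n - 1)*n*(2*n + 1)*factorial(n + 4); subtract s_(0) = -6 ⇒ S(n) = 6 - n**2*factorial(n + 4)/2**n - n*factorial(n + 4)/(2*2**n).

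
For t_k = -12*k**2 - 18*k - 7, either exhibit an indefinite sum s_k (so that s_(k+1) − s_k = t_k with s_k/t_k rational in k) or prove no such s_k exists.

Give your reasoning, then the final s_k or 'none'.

Step 1: r(k) = (12*k**2 + 42*k + 37)/(12*k**2 + 18*k + 7).
Factor: A=1; B=1; C=k**2 + 3*k/2 + 7/12.
Set up (1)·f(k+1) − (1)·f(k) − (k**2 + 3*k/2 + 7/12) = 0.
From deg A=0, deg B=0, deg C=2: d=3.
Match coefficients ⇒ f(k) = k**2*(4*k + 3)/12.
Get s_k = R·t_k = k**2*(-4*k - 3) with R(k) = B(k−1)f(k)/C(k) = k**2*(4*k + 3)/(12*k**2 + 18*k + 7).
s_(k+1) − s_k = -12*k**2 - 18*k - 7 = t_k.

s_k = k**2*(-4*k - 3)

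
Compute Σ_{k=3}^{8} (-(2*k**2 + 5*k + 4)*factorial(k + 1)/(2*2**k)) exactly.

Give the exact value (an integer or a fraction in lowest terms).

Σ = -297621/2

Step 1: r(k) = (k + 2)*(5*k + 2*(k + 1)**2 + 9)/(2*(2*k**2 + 5*k + 4)).
Gosper form: A/B · C(k+1)/C(k) with A=k/2 + 1, B=1, C=k**2 + 5*k/2 + 2.
Need (k/2 + 1)·f(k+1) − (1)·f(k) = k**2 + 5*k/2 + 2.
From deg A=1, deg B=0, deg C=2: d=1.
Coefficient equations give f(k) = 2*k + 3.
Then R = B(k−1)f/C = 2*(2*k + 3)/(2*k**2 + 5*k + 4), so s_k = R(k)·t_k = -(2*k + 3)*factorial(k + 1)/2**k.
Check: Δs_k = -(2*k**2 + 5*k + 4)*factorial(k + 1)/(2*2**k). ✓
Evaluate s at k=9 and k=3: -297675/2 and -27; difference -297621/2.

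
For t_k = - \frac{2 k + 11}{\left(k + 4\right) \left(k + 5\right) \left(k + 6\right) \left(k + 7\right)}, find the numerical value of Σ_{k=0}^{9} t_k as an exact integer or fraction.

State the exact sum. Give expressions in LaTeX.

Σ = -25/672

Compute t_(k+1)/t_k: get (k + 4)*(2*k + 13)/((k + 8)*(2*k + 11)).
Gosper form: A/B · C(k+1)/C(k) with A=k + 4, B=k + 8, C=k + 11/2.
Set up (k + 4)·f(k+1) − (k + 7)·f(k) − (k + 11/2) = 0.
Bound: deg f ≤ 3.
Match coefficients ⇒ f(k) = k*(k + 5)*(k + 10)/48.
R(k) = B(k−1)·f(k)/C(k) = k*(k + 5)*(k + 7)*(k + 10)/(24*(2*k + 11)); s_k = R·t_k = k*(-k - 10)/(24*(k**2 + 10*k + 24)).
s_(k+1) − s_k = (-2*k - 11)/(k**4 + 22*k**3 + 179*k**2 + 638*k + 840) = t_k.
Sum = s_(10) − s_(0); s_(10) = -25/672, s_(0) = 0 ⇒ -25/672.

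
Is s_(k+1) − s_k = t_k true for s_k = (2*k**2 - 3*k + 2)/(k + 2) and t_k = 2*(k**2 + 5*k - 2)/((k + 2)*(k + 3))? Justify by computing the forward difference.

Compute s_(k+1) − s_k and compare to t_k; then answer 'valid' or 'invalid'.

valid; difference matches t_k

s_(k+1) = (2*k**2 + k + 1)/(k + 3)
s_(k+1) − s_k = 2*(k**2 + 5*k - 2)/(k**2 + 5*k + 6)
(s_(k+1) − s_k) − t_k = 0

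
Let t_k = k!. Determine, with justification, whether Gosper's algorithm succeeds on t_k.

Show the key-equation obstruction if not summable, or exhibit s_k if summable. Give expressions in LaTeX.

The ratio is k + 1.
Gosper form: A/B · C(k+1)/C(k) with A=k + 1, B=1, C=1.
Set up (k + 1)·f(k+1) − (1)·f(k) − (1) = 0.
From deg A=1, deg B=0, deg C=0: d=-1.
d = -1 < 0 ⇒ no nonzero polynomial f; not summable.

No — key equation has no polynomial f.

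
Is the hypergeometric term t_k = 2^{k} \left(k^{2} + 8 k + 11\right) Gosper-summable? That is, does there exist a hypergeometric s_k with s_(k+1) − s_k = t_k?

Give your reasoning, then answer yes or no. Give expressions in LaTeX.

Ratio r(k) = 2*(k**2 + 10*k + 20)/(k**2 + 8*k + 11).
A = 2, B = 1, C = k**2 + 8*k + 11.
f must satisfy (2)·f(k+1) − (1)·f(k) = k**2 + 8*k + 11.
d = 2 from the (0,0,2) case.
A polynomial solution: f(k) = k**2 + 4*k + 1.
Then R = B(k−1)f/C = (k**2 + 4*k + 1)/(k**2 + 8*k + 11), so s_k = R(k)·t_k = 2**k*(k**2 + 4*k + 1).
Check: Δs_k = 2**k*(k**2 + 8*k + 11). ✓

Yes. s_k = 2^{k} \left(k^{2} + 4 k + 1\right).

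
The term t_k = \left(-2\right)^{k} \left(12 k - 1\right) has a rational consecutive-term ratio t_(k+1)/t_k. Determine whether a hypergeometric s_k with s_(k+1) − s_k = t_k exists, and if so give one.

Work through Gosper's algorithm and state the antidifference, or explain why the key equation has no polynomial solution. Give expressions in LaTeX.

s_k = \left(-2\right)^{k} \left(3 - 4 k\right)

r(k) = 2*(-12*k - 11)/(12*k - 1) after simplifying.
So A=-2 and B=1, with C=k - 1/12.
Solve (-2)·f(k+1) − (1)·f(k) = k - 1/12.
d = 1 from the (0,0,1) case.
Solve for f: f(k) = -(4*k - 3)/12 (degree 1 ≤ 1).
Certificate R = B(k−1)f/C = -(4*k - 3)/(12*k - 1) gives s_k = (-2)**k*(3 - 4*k).
Δs = (-2)**k*(12*k - 1), as required.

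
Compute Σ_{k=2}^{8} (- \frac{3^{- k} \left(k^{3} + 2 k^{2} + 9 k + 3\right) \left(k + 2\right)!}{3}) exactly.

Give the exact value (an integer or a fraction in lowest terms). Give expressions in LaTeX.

Σ = -40898512/243

r(k) = (k**4 + 8*k**3 + 31*k**2 + 63*k + 45)/(3*(k**3 + 2*k**2 + 9*k + 3)) after simplifying.
Take A(k)=k/3 + 1, B(k)=1, C(k)=k**3 + 2*k**2 + 9*k + 3.
Key eq: (k/3 + 1)·f(k+1) = (1)·f(k) + (k**3 + 2*k**2 + 9*k + 3).
Degrees (1,0,3) ⇒ d ≤ 2.
Solving with deg f ≤ 2: f(k) = 3*(k**2 + 2).
So s_k = (B(k−1)f/C)·t_k = (3*(k**2 + 2)/(k**3 + 2*k**2 + 9*k + 3))·t_k = -(k**2 + 2)*factorial(k + 2)/3**k.
Verify: -(k**3 + 2*k**2 + 9*k + 3)*factorial(k + 2)/(3*3**k) matches t_k.
Σ_(k=2)^(8) t_k = s_(9) − s_(2) = -40902400/243 − (-16) = -40898512/243.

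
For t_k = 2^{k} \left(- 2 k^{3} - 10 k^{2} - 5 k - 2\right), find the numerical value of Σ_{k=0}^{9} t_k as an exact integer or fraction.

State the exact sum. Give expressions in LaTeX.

t_(k+1)/t_k = 2*(2*k**3 + 16*k**2 + 31*k + 19)/(2*k**3 + 10*k**2 + 5*k + 2).
Factor: A=2; B=1; C=k**3 + 5*k**2 + 5*k/2 + 1.
f must satisfy (2)·f(k+1) − (1)·f(k) = k**3 + 5*k**2 + 5*k/2 + 1.
d = 3 from the (0,0,3) case.
Coefficient equations give f(k) = k*(2*k**2 - 2*k + 1)/2.
So s_k = (B(k−1)f/C)·t_k = (k*(2*k**2 - 2*k + 1)/(2*k**3 + 10*k**2 + 5*k + 2))·t_k = 2**k*k*(-2*k**2 + 2*k - 1).
Δs = 2**k*(-2*k**3 - 10*k**2 - 5*k - 2), as required.
Σ_(k=0)^(9) t_k = s_(10) − s_(0) = -1853440 − (0) = -1853440.

Σ = -1853440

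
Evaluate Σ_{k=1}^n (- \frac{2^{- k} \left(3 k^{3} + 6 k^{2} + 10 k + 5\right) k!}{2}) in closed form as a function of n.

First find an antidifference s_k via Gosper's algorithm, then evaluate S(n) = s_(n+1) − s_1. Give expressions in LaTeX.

S(n) = 2^{- n - 1} \left(7 \cdot 2^{n} - 3 n^{3} n! - 12 n^{2} n! - 16 n n! - 7 n!\right)

Ratio r(k) = (3*k**4 + 18*k**3 + 46*k**2 + 55*k + 24)/(2*(3*k**3 + 6*k**2 + 10*k + 5)).
A = k/2 + 1/2, B = 1, C = k**3 + 2*k**2 + 10*k/3 + 5/3.
Key eq: (k/2 + 1/2)·f(k+1) = (1)·f(k) + (k**3 + 2*k**2 + 10*k/3 + 5/3).
From deg A=1, deg B=0, deg C=3: d=2.
Coefficient equations give f(k) = 2*(3*k**2 + 3*k + 1)/3.
Certificate R = B(k−1)f/C = 2*(3*k**2 + 3*k + 1)/(3*k**3 + 6*k**2 + 10*k + 5) gives s_k = -(3*k**2 + 3*k + 1)*factorial(k)/2**k.
s_(k+1) − s_k = -(3*k**3 + 6*k**2 + 10*k + 5)*factorial(k)/(2*2**k) = t_k.
Evaluate: s_(n+1) = -2**(-n - 1)*(3*n**2 + 9*n + 7)*factorial(n + 1); subtract s_(1) = -7/2 ⇒ S(n) = 2**(-n - 1)*(7*2**n - 3*n**3*factorial(n) - 12*n**2*factorial(n) - 16*n*factorial(n) - 7*factorial(n)).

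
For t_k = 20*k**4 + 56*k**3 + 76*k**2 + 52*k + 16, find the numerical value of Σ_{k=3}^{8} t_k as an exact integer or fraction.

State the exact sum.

t_(k+1)/t_k = (5*k**4 + 34*k**3 + 91*k**2 + 113*k + 55)/(5*k**4 + 14*k**3 + 19*k**2 + 13*k + 4).
Gosper form: A/B · C(k+1)/C(k) with A=1, B=1, C=k**4 + 14*k**3/5 + 19*k**2/5 + 13*k/5 + 4/5.
Set up (1)·f(k+1) − (1)·f(k) − (k**4 + 14*k**3/5 + 19*k**2/5 + 13*k/5 + 4/5) = 0.
d = 5 from the (0,0,4) case.
A polynomial solution: f(k) = k*(2*k**4 + 2*k**3 + 2*k**2 + k + 1)/10.
Get s_k = R·t_k = 2*k*(2*k**4 + 2*k**3 + 2*k**2 + k + 1) with R(k) = B(k−1)f(k)/C(k) = k*(2*k**4 + 2*k**3 + 2*k**2 + k + 1)/(2*(5*k**4 + 14*k**3 + 19*k**2 + 13*k + 4)).
Verify: 20*k**4 + 56*k**3 + 76*k**2 + 52*k + 16 matches t_k.
Evaluate s at k=9 and k=3: 265536 and 1428; difference 264108.

Σ = 264108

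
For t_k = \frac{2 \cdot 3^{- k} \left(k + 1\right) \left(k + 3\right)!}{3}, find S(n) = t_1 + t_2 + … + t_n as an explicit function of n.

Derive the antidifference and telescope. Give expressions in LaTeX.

t_(k+1)/t_k = (k + 2)*(k + 4)/(3*(k + 1)).
Take A(k)=k/3 + 4/3, B(k)=1, C(k)=k + 1.
Key eq: (k/3 + 4/3)·f(k+1) = (1)·f(k) + (k + 1).
deg f ≤ 0 (via 1,0,1).
A polynomial solution: f(k) = 3.
R(k) = B(k−1)·f(k)/C(k) = 3/(k + 1); s_k = R·t_k = 2*factorial(k + 3)/3**k.
Verify: 2*(k + 1)*factorial(k + 3)/(3*3**k) matches t_k.
Telescope: S(n) = s_(n+1) − s_(1) = 2*3**(-n - 1)*factorial(n + 4) − (16) = -16 + 2*factorial(n + 4)/(3*3**n).

S(n) = -16 + \frac{2 \cdot 3^{- n} \left(n + 4\right)!}{3}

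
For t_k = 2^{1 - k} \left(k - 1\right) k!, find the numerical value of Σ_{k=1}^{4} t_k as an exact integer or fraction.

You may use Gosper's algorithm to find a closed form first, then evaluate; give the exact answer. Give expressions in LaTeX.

Σ = 13

r(k) = k*(k + 1)/(2*(k - 1)) after simplifying.
So A=k/2 + 1/2 and B=1, with C=k - 1.
Key eq: (k/2 + 1/2)·f(k+1) = (1)·f(k) + (k - 1).
d = 0 from the (1,0,1) case.
Solving with deg f ≤ 0: f(k) = 2.
Then R = B(k−1)f/C = 2/(k - 1), so s_k = R(k)·t_k = 2**(2 - k)*factorial(k).
s_(k+1) − s_k = 2**(1 - k)*(k - 1)*factorial(k) = t_k.
Σ_(k=1)^(4) t_k = s_(5) − s_(1) = 15 − (2) = 13.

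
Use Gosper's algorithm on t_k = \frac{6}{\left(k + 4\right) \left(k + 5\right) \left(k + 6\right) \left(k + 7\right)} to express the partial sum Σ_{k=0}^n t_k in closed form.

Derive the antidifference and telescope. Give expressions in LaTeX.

S(n) = \frac{n^{3} + 18 n^{2} + 107 n + 90}{60 \left(n^{3} + 18 n^{2} + 107 n + 210\right)}

r(k) = (k + 4)/(k + 8) after simplifying.
Take A(k)=k + 4, B(k)=k + 8, C(k)=1.
Set up (k + 4)·f(k+1) − (k + 7)·f(k) − (1) = 0.
Bound: deg f ≤ 3.
Solve for f: f(k) = k*(k**2 + 15*k + 74)/360 (degree 3 ≤ 3).
Get s_k = R·t_k = k*(k**2 + 15*k + 74)/(60*(k + 4)*(k + 5)*(k + 6)) with R(k) = B(k−1)f(k)/C(k) = k*(k + 7)*(k**2 + 15*k + 74)/360.
s_(k+1) − s_k = 6/(k**4 + 22*k**3 + 179*k**2 + 638*k + 840) = t_k.
s_(n+1) = (n**3 + 18*n**2 + 107*n + 90)/(60*(n**3 + 18*n**2 + 107*n + 210)) and s_(0) = 0, so S(n) = (n**3 + 18*n**2 + 107*n + 90)/(60*(n**3 + 18*n**2 + 107*n + 210)).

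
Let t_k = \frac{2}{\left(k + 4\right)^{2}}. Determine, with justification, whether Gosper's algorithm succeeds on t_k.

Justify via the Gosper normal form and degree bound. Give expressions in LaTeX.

Step 1: r(k) = (k + 4)**2/(k + 5)**2.
Take A(k)=k**2 + 8*k + 16, B(k)=k**2 + 10*k + 25, C(k)=1.
Key eq: (k**2 + 8*k + 16)·f(k+1) = (k**2 + 8*k + 16)·f(k) + (1).
Degrees (2,2,0) ⇒ d ≤ 0.
f = c0 ⇒ A·f(k+1) − B(k−1)·f(k) − C = -1. The system {-1 = 0} is inconsistent; no antidifference.

No — key equation has no polynomial f.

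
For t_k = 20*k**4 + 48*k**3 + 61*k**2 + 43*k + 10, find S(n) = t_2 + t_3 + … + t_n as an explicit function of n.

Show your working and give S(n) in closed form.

S(n) = 4*n**5 + 22*n**4 + 51*n**3 + 64*n**2 + 41*n - 182

The ratio is (20*k**4 + 128*k**3 + 325*k**2 + 389*k + 182)/(20*k**4 + 48*k**3 + 61*k**2 + 43*k + 10).
Take A(k)=1, B(k)=1, C(k)=k**4 + 12*k**3/5 + 61*k**2/20 + 43*k/20 + 1/2.
f must satisfy (1)·f(k+1) − (1)·f(k) = k**4 + 12*k**3/5 + 61*k**2/20 + 43*k/20 + 1/2.
From deg A=0, deg B=0, deg C=4: d=5.
Coefficient equations give f(k) = k*(k + 1)*(4*k**3 - 2*k**2 + 5*k - 2)/20.
Certificate R = B(k−1)f/C = k*(4*k**3 - 2*k**2 + 5*k - 2)/((5*k + 2)*(4*k**2 + 4*k + 5)) gives s_k = k*(4*k**4 + 2*k**3 + 3*k**2 + 3*k - 2).
Check: Δs_k = 20*k**4 + 48*k**3 + 61*k**2 + 43*k + 10. ✓
Evaluate: s_(n+1) = 4*n**5 + 22*n**4 + 51*n**3 + 64*n**2 + 41*n + 10; subtract s_(2) = 192 ⇒ S(n) = 4*n**5 + 22*n**4 + 51*n**3 + 64*n**2 + 41*n - 182.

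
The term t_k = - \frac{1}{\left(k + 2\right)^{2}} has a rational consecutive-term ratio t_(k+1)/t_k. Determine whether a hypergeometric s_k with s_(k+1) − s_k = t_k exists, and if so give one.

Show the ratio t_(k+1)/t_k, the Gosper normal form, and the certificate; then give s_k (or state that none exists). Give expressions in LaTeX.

none (Gosper's algorithm certifies no s_k)

t_(k+1)/t_k = (k + 2)**2/(k + 3)**2.
A = k**2 + 4*k + 4, B = k**2 + 6*k + 9, C = 1.
Solve (k**2 + 4*k + 4)·f(k+1) − (k**2 + 4*k + 4)·f(k) = 1.
From deg A=2, deg B=2, deg C=0: d=0.
Put f(k) = c0: A·f(k+1) − B(k−1)·f(k) − C = -1; need -1 = 0 — inconsistent ⇒ no f, not summable.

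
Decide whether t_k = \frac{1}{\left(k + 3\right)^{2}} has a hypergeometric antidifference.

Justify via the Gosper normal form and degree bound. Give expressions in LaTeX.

No. Not Gosper-summable.

r(k) = (k + 3)**2/(k + 4)**2 after simplifying.
Factor: A=k**2 + 6*k + 9; B=k**2 + 8*k + 16; C=1.
Solve (k**2 + 6*k + 9)·f(k+1) − (k**2 + 6*k + 9)·f(k) = 1.
d = 0 from the (2,2,0) case.
f = c0 ⇒ A·f(k+1) − B(k−1)·f(k) − C = -1. The system {-1 = 0} is inconsistent; no antidifference.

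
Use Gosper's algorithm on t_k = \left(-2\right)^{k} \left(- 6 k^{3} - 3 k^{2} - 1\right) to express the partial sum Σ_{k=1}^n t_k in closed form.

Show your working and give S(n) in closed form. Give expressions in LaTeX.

S(n) = \left(-2\right)^{n + 1} n^{2} \left(2 n + 3\right)

Compute t_(k+1)/t_k: get 2*(-6*(k + 1)**3 - 3*(k + 1)**2 - 1)/(6*k**3 + 3*k**2 + 1).
Normal form (A,B,C) = (-2, 1, k**3 + k**2/2 + 1/6).
f must satisfy (-2)·f(k+1) − (1)·f(k) = k**3 + k**2/2 + 1/6.
Degrees (0,0,3) ⇒ d ≤ 3.
Solve for f: f(k) = -(k - 1)**2*(2*k + 1)/6 (degree 3 ≤ 3).
Get s_k = R·t_k = (-2)**k*(2*k**3 - 3*k**2 + 1) with R(k) = B(k−1)f(k)/C(k) = -(k - 1)**2*(2*k + 1)/(6*k**3 + 3*k**2 + 1).
Δs = (-2)**k*(-6*k**3 - 3*k**2 - 1), as required.
Telescope: S(n) = s_(n+1) − s_(1) = (-2)**(n + 1)*n**2*(2*n + 3) − (0) = (-2)**(n + 1)*n**2*(2*n + 3).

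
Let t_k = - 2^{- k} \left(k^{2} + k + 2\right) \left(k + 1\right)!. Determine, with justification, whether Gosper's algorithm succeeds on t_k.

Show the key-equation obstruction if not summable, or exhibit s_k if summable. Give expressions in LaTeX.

Yes. s_k = - 2^{1 - k} k \left(k + 1\right)!.

t_(k+1)/t_k = (k + 2)*(k + (k + 1)**2 + 3)/(2*(k**2 + k + 2)).
A = k/2 + 1, B = 1, C = k**2 + k + 2.
Key eq: (k/2 + 1)·f(k+1) = (1)·f(k) + (k**2 + k + 2).
From deg A=1, deg B=0, deg C=2: d=1.
Coefficient equations give f(k) = 2*k.
Certificate R = B(k−1)f/C = 2*k/(k**2 + k + 2) gives s_k = -2**(1 - k)*k*factorial(k + 1).
Verify: -(k**2 + k + 2)*factorial(k + 1)/2**k matches t_k.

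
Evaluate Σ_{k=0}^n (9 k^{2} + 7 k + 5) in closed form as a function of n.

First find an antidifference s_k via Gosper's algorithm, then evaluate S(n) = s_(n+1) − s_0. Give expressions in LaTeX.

The ratio is (9*k**2 + 25*k + 21)/(9*k**2 + 7*k + 5).
A = 1, B = 1, C = k**2 + 7*k/9 + 5/9.
Set up (1)·f(k+1) − (1)·f(k) − (k**2 + 7*k/9 + 5/9) = 0.
Degrees (0,0,2) ⇒ d ≤ 3.
A polynomial solution: f(k) = k*(3*k**2 - k + 3)/9.
Certificate R = B(k−1)f/C = k*(3*k**2 - k + 3)/(9*k**2 + 7*k + 5) gives s_k = k*(3*k**2 - k + 3).
Check: Δs_k = 9*k**2 + 7*k + 5. ✓
s_(n+1) = 3*n**3 + 8*n**2 + 10*n + 5 and s_(0) = 0, so S(n) = 3*n**3 + 8*n**2 + 10*n + 5.

S(n) = 3 n^{3} + 8 n^{2} + 10 n + 5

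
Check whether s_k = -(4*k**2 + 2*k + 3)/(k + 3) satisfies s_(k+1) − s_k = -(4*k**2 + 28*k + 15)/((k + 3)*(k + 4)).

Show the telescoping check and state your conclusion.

s_(k+1) = (-4*k**2 - 10*k - 9)/(k + 4)
s_(k+1) − s_k = (-4*k**2 - 28*k - 15)/(k**2 + 7*k + 12)
(s_(k+1) − s_k) − t_k = 0

Valid: the claim telescopes to t_k.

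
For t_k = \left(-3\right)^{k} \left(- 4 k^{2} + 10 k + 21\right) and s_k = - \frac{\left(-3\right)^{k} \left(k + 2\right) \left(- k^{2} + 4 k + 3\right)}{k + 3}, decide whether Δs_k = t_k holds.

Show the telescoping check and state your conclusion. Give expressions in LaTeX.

s_(k+1) = (-3)**(k + 1)*(k**3 + k**2 - 12*k - 18)/(k + 4)
s_(k+1) − s_k = (-3)**k*(-4*k**4 - 14*k**3 + 46*k**2 + 212*k + 186)/(k**2 + 7*k + 12)
(s_(k+1) − s_k) − t_k = (-3)**k*(4*k**3 + 3*k**2 - 55*k - 66)/(k**2 + 7*k + 12)

Invalid: residual \frac{\left(-3\right)^{k} \left(4 k^{3} + 3 k^{2} - 55 k - 66\right)}{k^{2} + 7 k + 12} ≠ 0.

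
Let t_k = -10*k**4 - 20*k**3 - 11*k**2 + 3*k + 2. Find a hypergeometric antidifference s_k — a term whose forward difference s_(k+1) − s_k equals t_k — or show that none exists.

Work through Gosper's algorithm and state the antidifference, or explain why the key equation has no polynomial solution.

t_(k+1)/t_k = (10*k**4 + 60*k**3 + 131*k**2 + 119*k + 36)/(10*k**4 + 20*k**3 + 11*k**2 - 3*k - 2).
So A=1 and B=1, with C=k**4 + 2*k**3 + 11*k**2/10 - 3*k/10 - 1/5.
Solve (1)·f(k+1) − (1)·f(k) = k**4 + 2*k**3 + 11*k**2/10 - 3*k/10 - 1/5.
Bound: deg f ≤ 5.
A polynomial solution: f(k) = k*(2*k**4 - 3*k**2 - 2*k + 1)/10.
Get s_k = R·t_k = k*(-2*k**4 + 3*k**2 + 2*k - 1) with R(k) = B(k−1)f(k)/C(k) = k*(2*k**4 - 3*k**2 - 2*k + 1)/(10*k**4 + 20*k**3 + 11*k**2 - 3*k - 2).
s_(k+1) − s_k = -10*k**4 - 20*k**3 - 11*k**2 + 3*k + 2 = t_k.

s_k = k*(-2*k**4 + 3*k**2 + 2*k - 1)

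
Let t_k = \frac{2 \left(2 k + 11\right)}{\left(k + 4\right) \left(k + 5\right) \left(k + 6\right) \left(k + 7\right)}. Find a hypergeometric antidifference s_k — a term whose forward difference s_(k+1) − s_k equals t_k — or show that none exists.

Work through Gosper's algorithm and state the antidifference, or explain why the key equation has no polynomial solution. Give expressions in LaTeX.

s_k = \frac{k \left(k + 10\right)}{12 \left(k^{2} + 10 k + 24\right)}

Compute t_(k+1)/t_k: get (k + 4)*(2*k + 13)/((k + 8)*(2*k + 11)).
Gosper form: A/B · C(k+1)/C(k) with A=k + 4, B=k + 8, C=k + 11/2.
f must satisfy (k + 4)·f(k+1) − (k + 7)·f(k) = k + 11/2.
deg f ≤ 3 (via 1,1,1).
Solve for f: f(k) = k*(k + 5)*(k + 10)/48 (degree 3 ≤ 3).
Certificate R = B(k−1)f/C = k*(k + 5)*(k + 7)*(k + 10)/(24*(2*k + 11)) gives s_k = k*(k + 10)/(12*(k**2 + 10*k + 24)).
Check: Δs_k = 2*(2*k + 11)/(k**4 + 22*k**3 + 179*k**2 + 638*k + 840). ✓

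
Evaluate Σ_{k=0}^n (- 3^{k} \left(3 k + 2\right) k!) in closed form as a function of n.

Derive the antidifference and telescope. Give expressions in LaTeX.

r(k) = 3*(k + 1)*(3*k + 5)/(3*k + 2) after simplifying.
Factor: A=3*k + 3; B=1; C=k + 2/3.
f must satisfy (3*k + 3)·f(k+1) − (1)·f(k) = k + 2/3.
deg f ≤ 0 (via 1,0,1).
Match coefficients ⇒ f(k) = 1/3.
Get s_k = R·t_k = -3**k*factorial(k) with R(k) = B(k−1)f(k)/C(k) = 1/(3*k + 2).
Check: Δs_k = -3**k*(3*k + 2)*factorial(k). ✓
Evaluate: s_(n+1) = -3**(n + 1)*factorial(n + 1); subtract s_(0) = -1 ⇒ S(n) = -3*3**n*factorial(n + 1) + 1.

S(n) = - 3 \cdot 3^{n} \left(n + 1\right)! + 1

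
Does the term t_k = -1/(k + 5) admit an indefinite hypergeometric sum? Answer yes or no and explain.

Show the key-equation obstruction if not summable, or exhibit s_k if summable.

The ratio is (k + 5)/(k + 6).
Gosper form: A/B · C(k+1)/C(k) with A=k + 5, B=k + 6, C=1.
Set up (k + 5)·f(k+1) − (k + 5)·f(k) − (1) = 0.
Bound: deg f ≤ 0.
f = c0 ⇒ A·f(k+1) − B(k−1)·f(k) − C = -1. The system {-1 = 0} is inconsistent; no antidifference.

No — the linear system for f has no solution.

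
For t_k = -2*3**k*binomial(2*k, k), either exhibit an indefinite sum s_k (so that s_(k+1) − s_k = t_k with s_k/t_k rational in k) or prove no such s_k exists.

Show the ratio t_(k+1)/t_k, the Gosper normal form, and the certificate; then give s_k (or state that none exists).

r(k) = 6*(2*k + 1)/(k + 1) after simplifying.
A = 12*k + 6, B = k + 1, C = 1.
f must satisfy (12*k + 6)·f(k+1) − (k)·f(k) = 1.
From deg A=1, deg B=1, deg C=0: d=-1.
d = -1 < 0 ⇒ no nonzero polynomial f; not summable.

no hypergeometric antidifference exists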